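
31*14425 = 447175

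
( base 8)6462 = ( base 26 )4PO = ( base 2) 110100110010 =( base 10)3378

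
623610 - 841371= - 217761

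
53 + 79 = 132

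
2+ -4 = -2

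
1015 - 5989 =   -  4974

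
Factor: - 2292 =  - 2^2*3^1*191^1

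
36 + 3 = 39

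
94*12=1128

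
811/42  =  811/42=19.31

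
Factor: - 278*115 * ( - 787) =25160390 = 2^1 *5^1 * 23^1*139^1*787^1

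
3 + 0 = 3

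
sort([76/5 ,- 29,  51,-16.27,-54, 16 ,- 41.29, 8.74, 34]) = [ - 54 , - 41.29, - 29, - 16.27, 8.74, 76/5, 16, 34 , 51]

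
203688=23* 8856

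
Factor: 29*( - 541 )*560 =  - 2^4 * 5^1*7^1*29^1*541^1 = - 8785840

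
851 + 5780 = 6631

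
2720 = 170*16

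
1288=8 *161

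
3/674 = 3/674 = 0.00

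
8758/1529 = 5+ 1113/1529 = 5.73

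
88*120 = 10560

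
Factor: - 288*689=-2^5*3^2 * 13^1*53^1= - 198432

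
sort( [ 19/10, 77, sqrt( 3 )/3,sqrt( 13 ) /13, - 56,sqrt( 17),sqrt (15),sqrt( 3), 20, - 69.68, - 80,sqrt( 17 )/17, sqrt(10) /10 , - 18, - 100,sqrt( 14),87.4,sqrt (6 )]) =[ - 100, - 80, - 69.68, - 56, - 18,sqrt( 17)/17,sqrt( 13 ) /13, sqrt( 10 ) /10, sqrt( 3)/3,sqrt( 3),19/10, sqrt ( 6),sqrt( 14),sqrt(15 ),sqrt( 17), 20, 77,87.4]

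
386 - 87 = 299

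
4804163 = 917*5239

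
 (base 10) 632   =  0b1001111000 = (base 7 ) 1562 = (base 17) 233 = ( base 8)1170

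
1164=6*194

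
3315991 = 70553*47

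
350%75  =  50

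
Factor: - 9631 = -9631^1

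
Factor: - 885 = -3^1*5^1*59^1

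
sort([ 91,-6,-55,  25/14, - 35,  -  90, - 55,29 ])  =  [ - 90,-55,-55, -35, - 6, 25/14 , 29,  91 ]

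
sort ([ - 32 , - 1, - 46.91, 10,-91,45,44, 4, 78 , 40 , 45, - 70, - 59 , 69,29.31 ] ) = [ - 91,-70  , - 59, - 46.91 , - 32, - 1, 4, 10, 29.31,40, 44, 45, 45, 69,78]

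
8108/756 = 2027/189 =10.72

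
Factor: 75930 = 2^1* 3^1*5^1 * 2531^1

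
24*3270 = 78480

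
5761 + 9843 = 15604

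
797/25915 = 797/25915= 0.03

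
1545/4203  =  515/1401 =0.37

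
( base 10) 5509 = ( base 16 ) 1585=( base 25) 8k9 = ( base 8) 12605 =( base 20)DF9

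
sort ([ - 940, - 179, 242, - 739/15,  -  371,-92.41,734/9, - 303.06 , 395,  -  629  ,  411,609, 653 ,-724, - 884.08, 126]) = [ - 940, - 884.08,-724,-629, - 371, - 303.06,- 179, - 92.41, - 739/15, 734/9,  126,242, 395, 411, 609, 653]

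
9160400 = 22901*400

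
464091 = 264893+199198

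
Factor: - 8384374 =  - 2^1* 23^1*113^1*1613^1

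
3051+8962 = 12013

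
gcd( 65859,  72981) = 3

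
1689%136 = 57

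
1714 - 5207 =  - 3493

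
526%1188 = 526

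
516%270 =246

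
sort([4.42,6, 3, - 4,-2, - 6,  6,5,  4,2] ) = [  -  6,-4, - 2,  2, 3, 4,4.42,5, 6, 6 ]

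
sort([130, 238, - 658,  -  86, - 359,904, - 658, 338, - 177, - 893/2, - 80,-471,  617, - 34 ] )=[ - 658, -658, - 471, - 893/2, - 359, - 177,-86, - 80, - 34,  130, 238,338, 617,904]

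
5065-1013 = 4052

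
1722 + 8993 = 10715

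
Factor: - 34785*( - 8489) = 295289865 = 3^2 * 5^1*13^1 * 653^1 * 773^1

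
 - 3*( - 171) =513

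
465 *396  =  184140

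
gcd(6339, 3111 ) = 3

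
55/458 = 55/458= 0.12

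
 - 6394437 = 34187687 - 40582124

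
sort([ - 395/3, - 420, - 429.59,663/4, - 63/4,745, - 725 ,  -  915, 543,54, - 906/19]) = [ - 915, -725 , - 429.59, - 420, - 395/3, - 906/19, - 63/4,54,663/4, 543,745 ]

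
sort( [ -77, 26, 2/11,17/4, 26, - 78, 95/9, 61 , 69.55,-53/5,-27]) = [ - 78, - 77, - 27, - 53/5, 2/11 , 17/4, 95/9,26, 26, 61,  69.55 ]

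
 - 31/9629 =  - 1 + 9598/9629 =- 0.00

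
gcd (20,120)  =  20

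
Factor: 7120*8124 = 57842880=2^6*3^1*5^1*89^1* 677^1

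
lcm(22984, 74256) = 965328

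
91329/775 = 91329/775=117.84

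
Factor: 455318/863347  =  2^1*59^( - 1 ) * 97^1*2347^1 * 14633^ (-1 )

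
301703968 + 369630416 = 671334384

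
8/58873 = 8/58873 = 0.00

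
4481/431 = 4481/431 = 10.40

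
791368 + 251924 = 1043292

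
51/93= 17/31=0.55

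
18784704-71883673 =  - 53098969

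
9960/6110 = 996/611=1.63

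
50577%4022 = 2313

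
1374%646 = 82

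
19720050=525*37562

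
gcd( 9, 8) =1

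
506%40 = 26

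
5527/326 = 5527/326 = 16.95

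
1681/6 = 1681/6  =  280.17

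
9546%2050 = 1346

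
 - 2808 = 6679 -9487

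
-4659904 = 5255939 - 9915843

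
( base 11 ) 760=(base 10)913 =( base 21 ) 21a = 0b1110010001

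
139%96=43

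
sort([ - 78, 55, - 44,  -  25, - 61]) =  [ - 78, - 61, - 44,  -  25, 55]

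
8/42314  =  4/21157 = 0.00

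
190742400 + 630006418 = 820748818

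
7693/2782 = 2 + 2129/2782 = 2.77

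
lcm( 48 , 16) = 48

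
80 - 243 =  - 163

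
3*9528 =28584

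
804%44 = 12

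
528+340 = 868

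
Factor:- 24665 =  - 5^1 * 4933^1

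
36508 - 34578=1930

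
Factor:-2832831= - 3^2*37^1*47^1*181^1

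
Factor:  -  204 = -2^2*3^1*17^1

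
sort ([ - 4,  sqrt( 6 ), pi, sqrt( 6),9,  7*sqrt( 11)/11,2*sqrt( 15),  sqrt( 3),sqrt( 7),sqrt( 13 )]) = [ - 4, sqrt( 3 ),7*sqrt( 11 ) /11,sqrt ( 6),sqrt( 6) , sqrt(7 ), pi,sqrt( 13 ), 2*sqrt( 15), 9 ] 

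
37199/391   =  37199/391 = 95.14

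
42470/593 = 42470/593 = 71.62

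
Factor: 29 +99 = 2^7 = 128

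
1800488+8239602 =10040090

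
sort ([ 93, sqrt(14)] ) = [ sqrt ( 14), 93]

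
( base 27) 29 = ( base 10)63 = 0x3f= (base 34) 1T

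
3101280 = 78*39760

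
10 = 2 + 8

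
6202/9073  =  6202/9073 = 0.68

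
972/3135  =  324/1045 = 0.31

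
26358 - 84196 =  - 57838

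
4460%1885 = 690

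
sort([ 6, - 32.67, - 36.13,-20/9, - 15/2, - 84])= [ - 84,-36.13,-32.67, -15/2,  -  20/9, 6 ]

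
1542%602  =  338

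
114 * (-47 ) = -5358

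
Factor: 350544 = 2^4*3^1*67^1*109^1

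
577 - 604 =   -  27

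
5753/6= 5753/6 = 958.83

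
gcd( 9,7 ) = 1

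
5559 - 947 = 4612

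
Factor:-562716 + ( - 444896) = - 1007612 = - 2^2*251903^1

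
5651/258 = 5651/258 = 21.90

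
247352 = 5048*49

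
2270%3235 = 2270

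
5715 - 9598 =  - 3883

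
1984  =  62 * 32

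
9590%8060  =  1530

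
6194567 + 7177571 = 13372138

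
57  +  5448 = 5505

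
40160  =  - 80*( - 502)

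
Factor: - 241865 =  - 5^1*13^1*61^2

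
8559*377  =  3226743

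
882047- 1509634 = - 627587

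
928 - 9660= - 8732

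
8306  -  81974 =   -  73668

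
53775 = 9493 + 44282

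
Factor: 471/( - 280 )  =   - 2^( - 3 )*3^1*5^( - 1 ) * 7^ ( - 1)* 157^1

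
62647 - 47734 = 14913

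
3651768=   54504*67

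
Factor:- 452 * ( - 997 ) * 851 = 383498044 = 2^2*23^1*37^1*113^1*997^1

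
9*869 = 7821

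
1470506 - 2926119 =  - 1455613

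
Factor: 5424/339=16 = 2^4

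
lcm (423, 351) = 16497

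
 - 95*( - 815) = 77425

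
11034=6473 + 4561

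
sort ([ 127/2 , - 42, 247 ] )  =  [  -  42,127/2, 247]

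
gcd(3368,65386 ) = 2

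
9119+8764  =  17883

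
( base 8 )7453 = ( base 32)3pb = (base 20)9E3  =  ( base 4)330223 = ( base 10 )3883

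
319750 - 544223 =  - 224473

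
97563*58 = 5658654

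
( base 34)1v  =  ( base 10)65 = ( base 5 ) 230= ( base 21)32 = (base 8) 101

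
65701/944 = 69 + 565/944 = 69.60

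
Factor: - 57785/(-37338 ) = 2^(  -  1 )*3^(-1)*5^1*7^( -1)*13^1 =65/42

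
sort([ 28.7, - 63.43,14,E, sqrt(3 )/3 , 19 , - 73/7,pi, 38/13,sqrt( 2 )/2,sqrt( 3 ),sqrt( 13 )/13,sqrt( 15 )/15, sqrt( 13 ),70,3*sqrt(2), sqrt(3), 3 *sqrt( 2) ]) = [- 63.43, - 73/7,sqrt(15)/15,sqrt ( 13 ) /13, sqrt( 3 ) /3,sqrt( 2)/2,sqrt( 3 ),sqrt ( 3 ),E, 38/13,pi, sqrt( 13 ),3 * sqrt( 2),3 * sqrt( 2),  14,19,28.7, 70] 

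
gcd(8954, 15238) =2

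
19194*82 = 1573908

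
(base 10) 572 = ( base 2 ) 1000111100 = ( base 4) 20330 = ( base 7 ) 1445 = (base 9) 705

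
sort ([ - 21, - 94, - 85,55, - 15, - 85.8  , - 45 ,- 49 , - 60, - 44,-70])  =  [ - 94, - 85.8, - 85,  -  70, - 60, - 49, - 45, - 44, -21,-15,55]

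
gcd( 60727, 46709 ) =1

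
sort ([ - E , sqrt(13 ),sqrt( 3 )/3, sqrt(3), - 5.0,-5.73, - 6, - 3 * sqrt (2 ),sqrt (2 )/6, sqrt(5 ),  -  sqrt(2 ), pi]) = [ - 6, - 5.73, -5.0,-3 * sqrt( 2), - E, - sqrt(2 ),  sqrt( 2 )/6, sqrt ( 3) /3,sqrt (3), sqrt(5),pi, sqrt(13) ] 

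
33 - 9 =24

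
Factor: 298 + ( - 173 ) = 5^3 = 125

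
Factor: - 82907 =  - 11^1*7537^1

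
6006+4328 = 10334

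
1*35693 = 35693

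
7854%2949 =1956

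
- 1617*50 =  - 80850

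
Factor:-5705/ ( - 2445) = 7/3 = 3^( - 1)*7^1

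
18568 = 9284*2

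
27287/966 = 28 + 239/966 = 28.25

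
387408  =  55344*7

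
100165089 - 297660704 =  - 197495615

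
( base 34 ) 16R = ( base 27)1oa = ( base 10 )1387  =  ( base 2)10101101011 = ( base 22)2j1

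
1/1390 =1/1390 = 0.00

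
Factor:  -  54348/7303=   -  2^2*3^1*7^1*67^(-1 )*109^( - 1 )*647^1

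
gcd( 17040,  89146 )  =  2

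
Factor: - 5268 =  - 2^2*3^1*439^1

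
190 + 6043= 6233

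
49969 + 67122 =117091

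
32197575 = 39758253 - 7560678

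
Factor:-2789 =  - 2789^1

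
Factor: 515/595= 103/119 = 7^( - 1 )*17^( - 1)* 103^1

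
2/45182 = 1/22591 = 0.00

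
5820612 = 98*59394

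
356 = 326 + 30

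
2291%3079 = 2291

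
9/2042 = 9/2042 = 0.00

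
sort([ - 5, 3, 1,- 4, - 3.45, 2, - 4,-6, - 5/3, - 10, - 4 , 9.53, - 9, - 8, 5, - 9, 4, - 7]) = [ -10,  -  9,-9, - 8,-7 , - 6, - 5,-4, - 4, - 4, - 3.45, - 5/3, 1,  2 , 3, 4,  5,9.53]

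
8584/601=14 + 170/601 = 14.28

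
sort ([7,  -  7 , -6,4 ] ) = [ - 7, - 6,4, 7 ]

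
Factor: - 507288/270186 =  - 92/49 = -2^2*7^( - 2)* 23^1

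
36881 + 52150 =89031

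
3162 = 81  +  3081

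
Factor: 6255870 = 2^1*3^1 * 5^1* 208529^1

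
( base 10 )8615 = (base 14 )31D5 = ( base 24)EMN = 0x21A7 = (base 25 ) DJF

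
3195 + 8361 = 11556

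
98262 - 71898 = 26364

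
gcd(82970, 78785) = 5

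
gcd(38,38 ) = 38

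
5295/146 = 5295/146 = 36.27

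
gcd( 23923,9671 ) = 509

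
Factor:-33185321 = - 13^1 * 2552717^1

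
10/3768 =5/1884 = 0.00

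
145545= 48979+96566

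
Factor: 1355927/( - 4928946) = -2^(  -  1 )*3^ ( - 1) * 11^( - 1 )*17^ (- 1)*23^( - 1)*191^( -1 ) * 569^1*2383^1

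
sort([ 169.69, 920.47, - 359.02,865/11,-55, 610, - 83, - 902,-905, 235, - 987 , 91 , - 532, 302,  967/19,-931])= [-987,  -  931, - 905, - 902, - 532,-359.02, - 83, - 55,967/19, 865/11,91,169.69, 235,302, 610,920.47]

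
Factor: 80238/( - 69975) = - 2^1*3^( - 1)*  5^( - 2 )*43^1 = -86/75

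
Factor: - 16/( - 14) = 8/7=2^3 * 7^( - 1 ) 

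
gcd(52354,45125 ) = 1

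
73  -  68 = 5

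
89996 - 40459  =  49537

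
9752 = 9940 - 188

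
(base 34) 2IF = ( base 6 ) 21335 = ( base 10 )2939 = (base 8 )5573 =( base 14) 10DD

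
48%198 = 48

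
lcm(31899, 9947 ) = 925071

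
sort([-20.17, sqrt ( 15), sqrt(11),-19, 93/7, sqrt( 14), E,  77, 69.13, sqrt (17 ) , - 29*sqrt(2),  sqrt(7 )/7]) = [ - 29*sqrt (2),-20.17,- 19 , sqrt ( 7) /7,E, sqrt( 11 ),sqrt(14), sqrt(15), sqrt( 17 ), 93/7,69.13,77]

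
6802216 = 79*86104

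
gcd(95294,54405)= 31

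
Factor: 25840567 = 25840567^1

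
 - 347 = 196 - 543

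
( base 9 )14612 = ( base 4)2123312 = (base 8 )23366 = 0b10011011110110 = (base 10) 9974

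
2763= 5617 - 2854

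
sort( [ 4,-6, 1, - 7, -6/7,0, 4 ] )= [ - 7, - 6, - 6/7, 0, 1, 4, 4]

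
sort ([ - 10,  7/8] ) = [ - 10,7/8] 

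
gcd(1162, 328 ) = 2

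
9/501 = 3/167 = 0.02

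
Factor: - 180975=-3^1*5^2*19^1 * 127^1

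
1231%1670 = 1231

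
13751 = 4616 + 9135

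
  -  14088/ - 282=2348/47 = 49.96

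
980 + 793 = 1773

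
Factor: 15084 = 2^2*3^2*419^1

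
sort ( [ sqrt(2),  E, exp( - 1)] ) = [exp( - 1) , sqrt(2 ),E ]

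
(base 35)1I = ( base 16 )35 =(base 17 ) 32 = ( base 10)53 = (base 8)65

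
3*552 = 1656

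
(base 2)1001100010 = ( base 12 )42A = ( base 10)610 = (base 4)21202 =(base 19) 1D2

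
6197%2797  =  603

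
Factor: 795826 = 2^1 * 67^1*5939^1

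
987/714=47/34 = 1.38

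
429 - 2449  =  -2020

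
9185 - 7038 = 2147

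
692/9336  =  173/2334 = 0.07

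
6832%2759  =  1314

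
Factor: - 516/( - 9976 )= 3/58 = 2^( - 1 )*3^1*29^ ( - 1)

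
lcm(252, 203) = 7308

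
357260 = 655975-298715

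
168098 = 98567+69531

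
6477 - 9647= - 3170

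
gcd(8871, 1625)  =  1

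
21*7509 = 157689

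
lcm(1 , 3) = 3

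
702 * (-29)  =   - 20358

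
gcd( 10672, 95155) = 1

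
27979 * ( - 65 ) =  - 1818635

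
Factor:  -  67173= - 3^1*22391^1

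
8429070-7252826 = 1176244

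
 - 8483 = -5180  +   - 3303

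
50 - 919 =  - 869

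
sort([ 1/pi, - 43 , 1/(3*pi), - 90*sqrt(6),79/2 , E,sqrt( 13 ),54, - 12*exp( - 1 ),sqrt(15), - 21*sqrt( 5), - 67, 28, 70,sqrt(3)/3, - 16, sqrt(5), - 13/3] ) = [ - 90*sqrt( 6 ),  -  67, -21*sqrt(5), - 43, - 16, - 12 * exp (  -  1), - 13/3,1/( 3 *pi),1/pi , sqrt( 3)/3,sqrt( 5 ),E,sqrt(13),sqrt (15), 28,79/2,54 , 70] 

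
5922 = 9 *658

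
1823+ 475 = 2298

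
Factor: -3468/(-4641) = 2^2*7^(-1)*13^( - 1 ) *17^1 =68/91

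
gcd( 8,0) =8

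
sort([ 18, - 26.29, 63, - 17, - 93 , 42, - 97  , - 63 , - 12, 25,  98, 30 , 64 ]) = [-97,- 93, - 63, - 26.29,-17, - 12,18,25,30,42  ,  63,64, 98]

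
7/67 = 7/67  =  0.10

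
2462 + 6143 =8605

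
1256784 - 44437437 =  - 43180653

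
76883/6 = 76883/6 = 12813.83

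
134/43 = 134/43=3.12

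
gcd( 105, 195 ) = 15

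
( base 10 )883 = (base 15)3dd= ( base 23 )1F9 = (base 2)1101110011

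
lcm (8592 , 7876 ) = 94512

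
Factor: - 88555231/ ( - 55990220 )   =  2^ (-2)*5^(  -  1) * 11^(-1 )*13^( - 1)*419^1*19577^( - 1 )*211349^1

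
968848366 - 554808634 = 414039732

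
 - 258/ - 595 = 258/595 = 0.43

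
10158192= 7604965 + 2553227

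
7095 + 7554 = 14649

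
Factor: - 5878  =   - 2^1*2939^1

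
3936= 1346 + 2590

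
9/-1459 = -9/1459=-0.01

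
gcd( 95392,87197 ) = 11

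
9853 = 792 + 9061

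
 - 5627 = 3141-8768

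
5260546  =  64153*82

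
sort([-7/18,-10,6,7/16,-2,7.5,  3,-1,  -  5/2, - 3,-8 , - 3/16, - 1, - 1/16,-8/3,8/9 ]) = [ - 10,-8, - 3,- 8/3, - 5/2,  -  2, - 1,-1, - 7/18 , - 3/16, - 1/16,  7/16,8/9,3, 6, 7.5 ] 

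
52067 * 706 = 36759302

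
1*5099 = 5099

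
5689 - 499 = 5190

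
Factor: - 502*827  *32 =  - 2^6*251^1*827^1 = -  13284928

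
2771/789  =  3  +  404/789 = 3.51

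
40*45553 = 1822120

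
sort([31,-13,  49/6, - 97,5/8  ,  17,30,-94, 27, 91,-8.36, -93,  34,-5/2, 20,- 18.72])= [-97, - 94,-93,  -  18.72, - 13, - 8.36, - 5/2, 5/8 , 49/6, 17, 20, 27,30, 31, 34,  91]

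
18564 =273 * 68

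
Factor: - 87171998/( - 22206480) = 43585999/11103240=   2^( - 3)*3^ ( - 1)*5^( - 1)*67^( - 1 )*151^1*1381^( - 1)*288649^1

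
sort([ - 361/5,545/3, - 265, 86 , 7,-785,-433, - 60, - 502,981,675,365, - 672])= [ - 785, -672, - 502, - 433,-265, - 361/5, -60, 7,86 , 545/3, 365,675, 981] 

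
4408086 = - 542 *( - 8133)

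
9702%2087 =1354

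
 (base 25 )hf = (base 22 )K0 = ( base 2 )110111000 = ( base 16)1B8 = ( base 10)440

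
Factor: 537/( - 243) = -179/81  =  - 3^( - 4 )*179^1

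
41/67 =41/67 = 0.61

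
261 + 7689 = 7950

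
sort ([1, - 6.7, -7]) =[-7, - 6.7,1]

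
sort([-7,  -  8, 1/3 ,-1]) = [ - 8, - 7, - 1,1/3 ] 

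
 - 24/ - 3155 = 24/3155 = 0.01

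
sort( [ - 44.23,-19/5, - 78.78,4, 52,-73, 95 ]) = [-78.78,  -  73, - 44.23, - 19/5, 4,52,  95 ]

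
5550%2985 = 2565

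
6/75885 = 2/25295 = 0.00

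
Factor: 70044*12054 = 2^3*3^2*7^2 * 13^1 * 41^1*449^1=844310376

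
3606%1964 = 1642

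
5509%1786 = 151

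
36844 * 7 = 257908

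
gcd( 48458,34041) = 1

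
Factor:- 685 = - 5^1 * 137^1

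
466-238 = 228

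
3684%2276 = 1408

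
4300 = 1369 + 2931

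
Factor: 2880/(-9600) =-2^( - 1 )*3^1*5^( - 1)=-  3/10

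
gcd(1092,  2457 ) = 273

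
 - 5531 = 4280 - 9811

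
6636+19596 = 26232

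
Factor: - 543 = - 3^1*181^1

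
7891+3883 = 11774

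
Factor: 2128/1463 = 2^4*11^( -1) =16/11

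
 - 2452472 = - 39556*62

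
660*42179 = 27838140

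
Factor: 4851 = 3^2*7^2*11^1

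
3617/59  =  61 + 18/59 = 61.31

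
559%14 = 13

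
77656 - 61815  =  15841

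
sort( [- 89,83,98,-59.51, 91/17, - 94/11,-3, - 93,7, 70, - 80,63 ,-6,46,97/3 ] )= [- 93,  -  89, - 80,  -  59.51,-94/11, - 6, - 3,91/17, 7, 97/3,  46, 63,70,83,98]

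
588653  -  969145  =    -  380492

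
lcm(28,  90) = 1260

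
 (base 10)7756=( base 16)1E4C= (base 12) 45A4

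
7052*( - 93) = - 655836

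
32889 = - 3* (  -  10963) 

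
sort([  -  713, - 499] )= [ - 713,-499] 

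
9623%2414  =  2381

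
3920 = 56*70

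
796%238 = 82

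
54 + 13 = 67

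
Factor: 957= 3^1 * 11^1*29^1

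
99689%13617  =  4370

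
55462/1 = 55462 = 55462.00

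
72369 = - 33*( - 2193)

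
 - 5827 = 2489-8316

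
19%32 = 19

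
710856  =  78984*9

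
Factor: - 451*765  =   - 3^2 * 5^1*11^1 * 17^1*41^1 = - 345015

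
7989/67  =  7989/67  =  119.24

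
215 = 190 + 25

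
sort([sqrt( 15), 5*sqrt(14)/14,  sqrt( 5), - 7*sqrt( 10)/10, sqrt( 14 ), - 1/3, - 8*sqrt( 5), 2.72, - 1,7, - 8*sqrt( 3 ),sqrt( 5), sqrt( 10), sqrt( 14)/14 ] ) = [ - 8*sqrt(5), - 8*sqrt( 3 ), - 7 * sqrt( 10)/10 ,-1, - 1/3,sqrt( 14 )/14, 5*sqrt (14 ) /14, sqrt( 5),sqrt( 5 ),2.72,sqrt ( 10 ), sqrt ( 14) , sqrt( 15 ),7 ] 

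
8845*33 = 291885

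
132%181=132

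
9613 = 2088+7525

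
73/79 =73/79 = 0.92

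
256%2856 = 256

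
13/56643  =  13/56643 = 0.00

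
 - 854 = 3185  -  4039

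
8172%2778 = 2616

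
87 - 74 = 13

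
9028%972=280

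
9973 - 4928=5045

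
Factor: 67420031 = 7^2*37^1*  41^1*907^1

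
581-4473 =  - 3892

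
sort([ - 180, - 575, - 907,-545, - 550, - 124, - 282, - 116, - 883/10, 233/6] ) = [-907, - 575,  -  550, - 545, -282, - 180, - 124, - 116, - 883/10,233/6]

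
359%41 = 31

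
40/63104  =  5/7888 = 0.00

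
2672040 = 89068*30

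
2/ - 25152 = - 1/12576 = - 0.00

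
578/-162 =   -  289/81 = -3.57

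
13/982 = 13/982 =0.01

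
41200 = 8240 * 5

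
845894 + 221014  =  1066908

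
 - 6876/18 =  - 382 = - 382.00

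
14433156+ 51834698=66267854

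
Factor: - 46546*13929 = -2^1 * 3^1 * 17^1 * 37^2*4643^1=-648339234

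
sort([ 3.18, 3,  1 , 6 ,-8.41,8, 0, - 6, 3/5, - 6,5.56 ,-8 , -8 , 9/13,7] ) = [-8.41, -8, - 8, - 6 ,- 6 , 0,3/5,9/13,1, 3, 3.18,5.56 , 6, 7, 8] 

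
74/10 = 7 + 2/5 = 7.40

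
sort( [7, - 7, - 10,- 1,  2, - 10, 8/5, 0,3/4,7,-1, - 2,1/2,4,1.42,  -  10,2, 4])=[ - 10, - 10, - 10, - 7, - 2, - 1 , - 1,0,1/2, 3/4,1.42,8/5,  2,2,4,4 , 7,7]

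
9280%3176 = 2928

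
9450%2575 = 1725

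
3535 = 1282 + 2253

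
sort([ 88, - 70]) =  [ - 70,88]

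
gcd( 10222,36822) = 38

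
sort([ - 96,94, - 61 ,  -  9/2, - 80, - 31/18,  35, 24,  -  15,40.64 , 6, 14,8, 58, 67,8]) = [-96, - 80,-61,- 15, - 9/2, - 31/18, 6,8, 8,14, 24, 35, 40.64,58 , 67, 94 ] 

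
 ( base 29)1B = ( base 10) 40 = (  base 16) 28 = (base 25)1F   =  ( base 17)26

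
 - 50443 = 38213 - 88656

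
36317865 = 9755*3723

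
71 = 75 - 4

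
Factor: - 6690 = -2^1*3^1*5^1*223^1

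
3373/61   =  55 + 18/61 = 55.30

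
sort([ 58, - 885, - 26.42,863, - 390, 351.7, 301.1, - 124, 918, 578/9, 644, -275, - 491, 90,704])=[ - 885,  -  491 , - 390, - 275,  -  124 ,-26.42, 58,  578/9,90, 301.1, 351.7, 644,704,863, 918 ]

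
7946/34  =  3973/17  =  233.71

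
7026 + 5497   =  12523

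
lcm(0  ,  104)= 0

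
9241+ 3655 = 12896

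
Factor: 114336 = 2^5*3^2 *397^1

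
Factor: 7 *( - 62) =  - 2^1*7^1*31^1 = - 434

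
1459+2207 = 3666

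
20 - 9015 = - 8995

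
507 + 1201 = 1708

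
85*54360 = 4620600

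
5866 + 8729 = 14595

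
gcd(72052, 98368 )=4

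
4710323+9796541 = 14506864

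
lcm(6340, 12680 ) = 12680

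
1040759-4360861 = -3320102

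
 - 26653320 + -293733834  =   - 320387154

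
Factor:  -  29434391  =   - 7^1*29^1*61^1 * 2377^1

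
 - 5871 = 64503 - 70374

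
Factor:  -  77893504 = - 2^7 * 13^1 *46811^1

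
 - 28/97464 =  - 7/24366  =  - 0.00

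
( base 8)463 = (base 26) BL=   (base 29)ah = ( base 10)307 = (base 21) ED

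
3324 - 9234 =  - 5910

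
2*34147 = 68294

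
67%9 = 4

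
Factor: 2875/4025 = 5/7 = 5^1*7^( - 1)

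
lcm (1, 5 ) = 5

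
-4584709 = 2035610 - 6620319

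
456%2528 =456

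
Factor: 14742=2^1*3^4 * 7^1*13^1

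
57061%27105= 2851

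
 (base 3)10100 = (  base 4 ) 1122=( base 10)90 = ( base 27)39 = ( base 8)132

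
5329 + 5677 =11006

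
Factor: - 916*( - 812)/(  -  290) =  - 12824/5 = -  2^3 * 5^ (- 1)*7^1 * 229^1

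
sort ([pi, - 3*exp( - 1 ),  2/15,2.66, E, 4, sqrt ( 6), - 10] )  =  [ - 10,-3 * exp( - 1), 2/15, sqrt( 6),2.66,E, pi, 4]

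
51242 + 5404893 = 5456135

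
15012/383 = 39 + 75/383= 39.20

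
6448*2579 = 16629392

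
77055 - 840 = 76215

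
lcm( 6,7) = 42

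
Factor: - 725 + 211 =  - 514 = - 2^1*257^1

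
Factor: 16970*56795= 963811150 = 2^1*5^2*37^1  *307^1*1697^1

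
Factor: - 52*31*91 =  - 146692 = - 2^2*7^1*13^2*31^1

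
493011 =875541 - 382530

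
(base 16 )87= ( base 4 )2013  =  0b10000111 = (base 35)3u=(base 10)135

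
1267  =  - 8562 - - 9829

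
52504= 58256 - 5752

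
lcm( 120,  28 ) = 840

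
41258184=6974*5916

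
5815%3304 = 2511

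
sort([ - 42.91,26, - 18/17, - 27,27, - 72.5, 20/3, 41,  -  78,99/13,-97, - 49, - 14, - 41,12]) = [ - 97, - 78, - 72.5, - 49, -42.91, - 41, -27, - 14, - 18/17,20/3,99/13 , 12 , 26,27,41] 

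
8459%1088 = 843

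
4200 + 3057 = 7257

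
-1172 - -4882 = 3710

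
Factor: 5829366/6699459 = 1943122/2233153  =  2^1*13^ ( - 1) * 283^( - 1 )*607^(-1)*971561^1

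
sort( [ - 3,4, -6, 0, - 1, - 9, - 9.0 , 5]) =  [ - 9, - 9.0, - 6, - 3,  -  1,0,4  ,  5 ]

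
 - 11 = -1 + -10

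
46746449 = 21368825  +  25377624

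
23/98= 23/98 = 0.23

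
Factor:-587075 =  - 5^2 *23^1* 1021^1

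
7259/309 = 7259/309 = 23.49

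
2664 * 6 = 15984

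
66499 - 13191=53308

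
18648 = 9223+9425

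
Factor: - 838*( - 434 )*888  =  2^5 * 3^1 * 7^1*31^1*37^1 * 419^1  =  322958496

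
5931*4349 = 25793919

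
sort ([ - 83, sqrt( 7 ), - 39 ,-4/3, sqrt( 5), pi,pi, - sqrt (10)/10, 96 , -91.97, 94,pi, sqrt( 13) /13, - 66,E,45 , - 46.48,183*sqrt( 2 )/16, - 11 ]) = [ - 91.97, - 83,-66,  -  46.48, - 39, - 11,-4/3,-sqrt( 10) /10,sqrt (13)/13,sqrt( 5),sqrt(7), E, pi,pi,pi , 183*sqrt (2)/16,  45, 94 , 96]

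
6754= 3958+2796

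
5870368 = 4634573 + 1235795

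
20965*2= 41930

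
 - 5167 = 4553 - 9720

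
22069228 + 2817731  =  24886959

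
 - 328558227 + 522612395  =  194054168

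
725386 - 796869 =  - 71483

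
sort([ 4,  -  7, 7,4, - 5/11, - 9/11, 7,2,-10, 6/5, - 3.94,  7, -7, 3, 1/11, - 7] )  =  [ - 10, - 7,  -  7, -7, -3.94,-9/11, - 5/11, 1/11, 6/5, 2,3 , 4, 4, 7, 7,7] 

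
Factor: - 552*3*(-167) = 276552=2^3*3^2*23^1*167^1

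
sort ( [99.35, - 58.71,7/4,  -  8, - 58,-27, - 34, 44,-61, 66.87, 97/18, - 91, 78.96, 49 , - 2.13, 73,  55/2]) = [-91, - 61, - 58.71, - 58, - 34, - 27,  -  8,  -  2.13, 7/4,97/18,55/2,44,49, 66.87,73, 78.96, 99.35]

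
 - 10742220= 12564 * (-855 )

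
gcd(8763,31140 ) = 3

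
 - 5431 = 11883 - 17314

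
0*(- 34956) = 0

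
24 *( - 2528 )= -60672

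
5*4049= 20245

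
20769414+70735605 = 91505019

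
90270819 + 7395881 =97666700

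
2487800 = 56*44425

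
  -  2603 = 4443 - 7046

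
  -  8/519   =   - 1 + 511/519 = - 0.02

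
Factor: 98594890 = 2^1*5^1*419^1*23531^1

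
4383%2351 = 2032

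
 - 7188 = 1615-8803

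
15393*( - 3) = -46179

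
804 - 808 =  - 4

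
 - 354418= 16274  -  370692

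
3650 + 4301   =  7951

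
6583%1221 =478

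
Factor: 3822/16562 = 3^1*13^(-1)= 3/13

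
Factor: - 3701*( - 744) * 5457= 2^3*3^2*17^1 * 31^1*107^1*3701^1 =15026089608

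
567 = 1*567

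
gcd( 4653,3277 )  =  1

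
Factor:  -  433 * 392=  - 2^3*7^2*433^1=- 169736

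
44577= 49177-4600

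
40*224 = 8960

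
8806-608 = 8198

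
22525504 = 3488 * 6458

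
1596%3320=1596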